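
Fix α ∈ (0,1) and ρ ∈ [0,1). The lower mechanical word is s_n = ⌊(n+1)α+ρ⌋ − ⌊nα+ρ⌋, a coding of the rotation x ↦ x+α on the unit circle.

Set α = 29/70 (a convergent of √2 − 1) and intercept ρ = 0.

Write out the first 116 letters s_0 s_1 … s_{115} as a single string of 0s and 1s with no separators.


00101001010010101001010010101001010010100101010010100101010010100101010010100101001010100101001010100101001010010101

n=0: ⌊(1·29)/70⌋ − ⌊(0·29)/70⌋ = ⌊29/70⌋ − ⌊0/70⌋ = 0 − 0 = 0
n=1: ⌊(2·29)/70⌋ − ⌊(1·29)/70⌋ = ⌊58/70⌋ − ⌊29/70⌋ = 0 − 0 = 0
n=2: ⌊(3·29)/70⌋ − ⌊(2·29)/70⌋ = ⌊87/70⌋ − ⌊58/70⌋ = 1 − 0 = 1
n=3: ⌊(4·29)/70⌋ − ⌊(3·29)/70⌋ = ⌊116/70⌋ − ⌊87/70⌋ = 1 − 1 = 0
n=4: ⌊(5·29)/70⌋ − ⌊(4·29)/70⌋ = ⌊145/70⌋ − ⌊116/70⌋ = 2 − 1 = 1
n=5: ⌊(6·29)/70⌋ − ⌊(5·29)/70⌋ = ⌊174/70⌋ − ⌊145/70⌋ = 2 − 2 = 0
n=6: ⌊(7·29)/70⌋ − ⌊(6·29)/70⌋ = ⌊203/70⌋ − ⌊174/70⌋ = 2 − 2 = 0
n=7: ⌊(8·29)/70⌋ − ⌊(7·29)/70⌋ = ⌊232/70⌋ − ⌊203/70⌋ = 3 − 2 = 1
n=8: ⌊(9·29)/70⌋ − ⌊(8·29)/70⌋ = ⌊261/70⌋ − ⌊232/70⌋ = 3 − 3 = 0
n=9: ⌊(10·29)/70⌋ − ⌊(9·29)/70⌋ = ⌊290/70⌋ − ⌊261/70⌋ = 4 − 3 = 1
n=10: ⌊(11·29)/70⌋ − ⌊(10·29)/70⌋ = ⌊319/70⌋ − ⌊290/70⌋ = 4 − 4 = 0
n=11: ⌊(12·29)/70⌋ − ⌊(11·29)/70⌋ = ⌊348/70⌋ − ⌊319/70⌋ = 4 − 4 = 0
n=12: ⌊(13·29)/70⌋ − ⌊(12·29)/70⌋ = ⌊377/70⌋ − ⌊348/70⌋ = 5 − 4 = 1
n=13: ⌊(14·29)/70⌋ − ⌊(13·29)/70⌋ = ⌊406/70⌋ − ⌊377/70⌋ = 5 − 5 = 0
n=14: ⌊(15·29)/70⌋ − ⌊(14·29)/70⌋ = ⌊435/70⌋ − ⌊406/70⌋ = 6 − 5 = 1
n=15: ⌊(16·29)/70⌋ − ⌊(15·29)/70⌋ = ⌊464/70⌋ − ⌊435/70⌋ = 6 − 6 = 0
n=16: ⌊(17·29)/70⌋ − ⌊(16·29)/70⌋ = ⌊493/70⌋ − ⌊464/70⌋ = 7 − 6 = 1
n=17: ⌊(18·29)/70⌋ − ⌊(17·29)/70⌋ = ⌊522/70⌋ − ⌊493/70⌋ = 7 − 7 = 0
n=18: ⌊(19·29)/70⌋ − ⌊(18·29)/70⌋ = ⌊551/70⌋ − ⌊522/70⌋ = 7 − 7 = 0
n=19: ⌊(20·29)/70⌋ − ⌊(19·29)/70⌋ = ⌊580/70⌋ − ⌊551/70⌋ = 8 − 7 = 1
n=20: ⌊(21·29)/70⌋ − ⌊(20·29)/70⌋ = ⌊609/70⌋ − ⌊580/70⌋ = 8 − 8 = 0
n=21: ⌊(22·29)/70⌋ − ⌊(21·29)/70⌋ = ⌊638/70⌋ − ⌊609/70⌋ = 9 − 8 = 1
n=22: ⌊(23·29)/70⌋ − ⌊(22·29)/70⌋ = ⌊667/70⌋ − ⌊638/70⌋ = 9 − 9 = 0
n=23: ⌊(24·29)/70⌋ − ⌊(23·29)/70⌋ = ⌊696/70⌋ − ⌊667/70⌋ = 9 − 9 = 0
n=24: ⌊(25·29)/70⌋ − ⌊(24·29)/70⌋ = ⌊725/70⌋ − ⌊696/70⌋ = 10 − 9 = 1
n=25: ⌊(26·29)/70⌋ − ⌊(25·29)/70⌋ = ⌊754/70⌋ − ⌊725/70⌋ = 10 − 10 = 0
n=26: ⌊(27·29)/70⌋ − ⌊(26·29)/70⌋ = ⌊783/70⌋ − ⌊754/70⌋ = 11 − 10 = 1
n=27: ⌊(28·29)/70⌋ − ⌊(27·29)/70⌋ = ⌊812/70⌋ − ⌊783/70⌋ = 11 − 11 = 0
n=28: ⌊(29·29)/70⌋ − ⌊(28·29)/70⌋ = ⌊841/70⌋ − ⌊812/70⌋ = 12 − 11 = 1
n=29: ⌊(30·29)/70⌋ − ⌊(29·29)/70⌋ = ⌊870/70⌋ − ⌊841/70⌋ = 12 − 12 = 0
n=30: ⌊(31·29)/70⌋ − ⌊(30·29)/70⌋ = ⌊899/70⌋ − ⌊870/70⌋ = 12 − 12 = 0
n=31: ⌊(32·29)/70⌋ − ⌊(31·29)/70⌋ = ⌊928/70⌋ − ⌊899/70⌋ = 13 − 12 = 1
n=32: ⌊(33·29)/70⌋ − ⌊(32·29)/70⌋ = ⌊957/70⌋ − ⌊928/70⌋ = 13 − 13 = 0
n=33: ⌊(34·29)/70⌋ − ⌊(33·29)/70⌋ = ⌊986/70⌋ − ⌊957/70⌋ = 14 − 13 = 1
n=34: ⌊(35·29)/70⌋ − ⌊(34·29)/70⌋ = ⌊1015/70⌋ − ⌊986/70⌋ = 14 − 14 = 0
n=35: ⌊(36·29)/70⌋ − ⌊(35·29)/70⌋ = ⌊1044/70⌋ − ⌊1015/70⌋ = 14 − 14 = 0
n=36: ⌊(37·29)/70⌋ − ⌊(36·29)/70⌋ = ⌊1073/70⌋ − ⌊1044/70⌋ = 15 − 14 = 1
n=37: ⌊(38·29)/70⌋ − ⌊(37·29)/70⌋ = ⌊1102/70⌋ − ⌊1073/70⌋ = 15 − 15 = 0
n=38: ⌊(39·29)/70⌋ − ⌊(38·29)/70⌋ = ⌊1131/70⌋ − ⌊1102/70⌋ = 16 − 15 = 1
n=39: ⌊(40·29)/70⌋ − ⌊(39·29)/70⌋ = ⌊1160/70⌋ − ⌊1131/70⌋ = 16 − 16 = 0
n=40: ⌊(41·29)/70⌋ − ⌊(40·29)/70⌋ = ⌊1189/70⌋ − ⌊1160/70⌋ = 16 − 16 = 0
n=41: ⌊(42·29)/70⌋ − ⌊(41·29)/70⌋ = ⌊1218/70⌋ − ⌊1189/70⌋ = 17 − 16 = 1
n=42: ⌊(43·29)/70⌋ − ⌊(42·29)/70⌋ = ⌊1247/70⌋ − ⌊1218/70⌋ = 17 − 17 = 0
n=43: ⌊(44·29)/70⌋ − ⌊(43·29)/70⌋ = ⌊1276/70⌋ − ⌊1247/70⌋ = 18 − 17 = 1
n=44: ⌊(45·29)/70⌋ − ⌊(44·29)/70⌋ = ⌊1305/70⌋ − ⌊1276/70⌋ = 18 − 18 = 0
n=45: ⌊(46·29)/70⌋ − ⌊(45·29)/70⌋ = ⌊1334/70⌋ − ⌊1305/70⌋ = 19 − 18 = 1
n=46: ⌊(47·29)/70⌋ − ⌊(46·29)/70⌋ = ⌊1363/70⌋ − ⌊1334/70⌋ = 19 − 19 = 0
n=47: ⌊(48·29)/70⌋ − ⌊(47·29)/70⌋ = ⌊1392/70⌋ − ⌊1363/70⌋ = 19 − 19 = 0
n=48: ⌊(49·29)/70⌋ − ⌊(48·29)/70⌋ = ⌊1421/70⌋ − ⌊1392/70⌋ = 20 − 19 = 1
n=49: ⌊(50·29)/70⌋ − ⌊(49·29)/70⌋ = ⌊1450/70⌋ − ⌊1421/70⌋ = 20 − 20 = 0
n=50: ⌊(51·29)/70⌋ − ⌊(50·29)/70⌋ = ⌊1479/70⌋ − ⌊1450/70⌋ = 21 − 20 = 1
n=51: ⌊(52·29)/70⌋ − ⌊(51·29)/70⌋ = ⌊1508/70⌋ − ⌊1479/70⌋ = 21 − 21 = 0
n=52: ⌊(53·29)/70⌋ − ⌊(52·29)/70⌋ = ⌊1537/70⌋ − ⌊1508/70⌋ = 21 − 21 = 0
n=53: ⌊(54·29)/70⌋ − ⌊(53·29)/70⌋ = ⌊1566/70⌋ − ⌊1537/70⌋ = 22 − 21 = 1
n=54: ⌊(55·29)/70⌋ − ⌊(54·29)/70⌋ = ⌊1595/70⌋ − ⌊1566/70⌋ = 22 − 22 = 0
n=55: ⌊(56·29)/70⌋ − ⌊(55·29)/70⌋ = ⌊1624/70⌋ − ⌊1595/70⌋ = 23 − 22 = 1
n=56: ⌊(57·29)/70⌋ − ⌊(56·29)/70⌋ = ⌊1653/70⌋ − ⌊1624/70⌋ = 23 − 23 = 0
n=57: ⌊(58·29)/70⌋ − ⌊(57·29)/70⌋ = ⌊1682/70⌋ − ⌊1653/70⌋ = 24 − 23 = 1
n=58: ⌊(59·29)/70⌋ − ⌊(58·29)/70⌋ = ⌊1711/70⌋ − ⌊1682/70⌋ = 24 − 24 = 0
n=59: ⌊(60·29)/70⌋ − ⌊(59·29)/70⌋ = ⌊1740/70⌋ − ⌊1711/70⌋ = 24 − 24 = 0
n=60: ⌊(61·29)/70⌋ − ⌊(60·29)/70⌋ = ⌊1769/70⌋ − ⌊1740/70⌋ = 25 − 24 = 1
n=61: ⌊(62·29)/70⌋ − ⌊(61·29)/70⌋ = ⌊1798/70⌋ − ⌊1769/70⌋ = 25 − 25 = 0
n=62: ⌊(63·29)/70⌋ − ⌊(62·29)/70⌋ = ⌊1827/70⌋ − ⌊1798/70⌋ = 26 − 25 = 1
n=63: ⌊(64·29)/70⌋ − ⌊(63·29)/70⌋ = ⌊1856/70⌋ − ⌊1827/70⌋ = 26 − 26 = 0
n=64: ⌊(65·29)/70⌋ − ⌊(64·29)/70⌋ = ⌊1885/70⌋ − ⌊1856/70⌋ = 26 − 26 = 0
n=65: ⌊(66·29)/70⌋ − ⌊(65·29)/70⌋ = ⌊1914/70⌋ − ⌊1885/70⌋ = 27 − 26 = 1
n=66: ⌊(67·29)/70⌋ − ⌊(66·29)/70⌋ = ⌊1943/70⌋ − ⌊1914/70⌋ = 27 − 27 = 0
n=67: ⌊(68·29)/70⌋ − ⌊(67·29)/70⌋ = ⌊1972/70⌋ − ⌊1943/70⌋ = 28 − 27 = 1
n=68: ⌊(69·29)/70⌋ − ⌊(68·29)/70⌋ = ⌊2001/70⌋ − ⌊1972/70⌋ = 28 − 28 = 0
n=69: ⌊(70·29)/70⌋ − ⌊(69·29)/70⌋ = ⌊2030/70⌋ − ⌊2001/70⌋ = 29 − 28 = 1
n=70: ⌊(71·29)/70⌋ − ⌊(70·29)/70⌋ = ⌊2059/70⌋ − ⌊2030/70⌋ = 29 − 29 = 0
n=71: ⌊(72·29)/70⌋ − ⌊(71·29)/70⌋ = ⌊2088/70⌋ − ⌊2059/70⌋ = 29 − 29 = 0
n=72: ⌊(73·29)/70⌋ − ⌊(72·29)/70⌋ = ⌊2117/70⌋ − ⌊2088/70⌋ = 30 − 29 = 1
n=73: ⌊(74·29)/70⌋ − ⌊(73·29)/70⌋ = ⌊2146/70⌋ − ⌊2117/70⌋ = 30 − 30 = 0
n=74: ⌊(75·29)/70⌋ − ⌊(74·29)/70⌋ = ⌊2175/70⌋ − ⌊2146/70⌋ = 31 − 30 = 1
n=75: ⌊(76·29)/70⌋ − ⌊(75·29)/70⌋ = ⌊2204/70⌋ − ⌊2175/70⌋ = 31 − 31 = 0
n=76: ⌊(77·29)/70⌋ − ⌊(76·29)/70⌋ = ⌊2233/70⌋ − ⌊2204/70⌋ = 31 − 31 = 0
n=77: ⌊(78·29)/70⌋ − ⌊(77·29)/70⌋ = ⌊2262/70⌋ − ⌊2233/70⌋ = 32 − 31 = 1
n=78: ⌊(79·29)/70⌋ − ⌊(78·29)/70⌋ = ⌊2291/70⌋ − ⌊2262/70⌋ = 32 − 32 = 0
n=79: ⌊(80·29)/70⌋ − ⌊(79·29)/70⌋ = ⌊2320/70⌋ − ⌊2291/70⌋ = 33 − 32 = 1
n=80: ⌊(81·29)/70⌋ − ⌊(80·29)/70⌋ = ⌊2349/70⌋ − ⌊2320/70⌋ = 33 − 33 = 0
n=81: ⌊(82·29)/70⌋ − ⌊(81·29)/70⌋ = ⌊2378/70⌋ − ⌊2349/70⌋ = 33 − 33 = 0
n=82: ⌊(83·29)/70⌋ − ⌊(82·29)/70⌋ = ⌊2407/70⌋ − ⌊2378/70⌋ = 34 − 33 = 1
n=83: ⌊(84·29)/70⌋ − ⌊(83·29)/70⌋ = ⌊2436/70⌋ − ⌊2407/70⌋ = 34 − 34 = 0
n=84: ⌊(85·29)/70⌋ − ⌊(84·29)/70⌋ = ⌊2465/70⌋ − ⌊2436/70⌋ = 35 − 34 = 1
n=85: ⌊(86·29)/70⌋ − ⌊(85·29)/70⌋ = ⌊2494/70⌋ − ⌊2465/70⌋ = 35 − 35 = 0
n=86: ⌊(87·29)/70⌋ − ⌊(86·29)/70⌋ = ⌊2523/70⌋ − ⌊2494/70⌋ = 36 − 35 = 1
n=87: ⌊(88·29)/70⌋ − ⌊(87·29)/70⌋ = ⌊2552/70⌋ − ⌊2523/70⌋ = 36 − 36 = 0
n=88: ⌊(89·29)/70⌋ − ⌊(88·29)/70⌋ = ⌊2581/70⌋ − ⌊2552/70⌋ = 36 − 36 = 0
n=89: ⌊(90·29)/70⌋ − ⌊(89·29)/70⌋ = ⌊2610/70⌋ − ⌊2581/70⌋ = 37 − 36 = 1
n=90: ⌊(91·29)/70⌋ − ⌊(90·29)/70⌋ = ⌊2639/70⌋ − ⌊2610/70⌋ = 37 − 37 = 0
n=91: ⌊(92·29)/70⌋ − ⌊(91·29)/70⌋ = ⌊2668/70⌋ − ⌊2639/70⌋ = 38 − 37 = 1
n=92: ⌊(93·29)/70⌋ − ⌊(92·29)/70⌋ = ⌊2697/70⌋ − ⌊2668/70⌋ = 38 − 38 = 0
n=93: ⌊(94·29)/70⌋ − ⌊(93·29)/70⌋ = ⌊2726/70⌋ − ⌊2697/70⌋ = 38 − 38 = 0
n=94: ⌊(95·29)/70⌋ − ⌊(94·29)/70⌋ = ⌊2755/70⌋ − ⌊2726/70⌋ = 39 − 38 = 1
n=95: ⌊(96·29)/70⌋ − ⌊(95·29)/70⌋ = ⌊2784/70⌋ − ⌊2755/70⌋ = 39 − 39 = 0
n=96: ⌊(97·29)/70⌋ − ⌊(96·29)/70⌋ = ⌊2813/70⌋ − ⌊2784/70⌋ = 40 − 39 = 1
n=97: ⌊(98·29)/70⌋ − ⌊(97·29)/70⌋ = ⌊2842/70⌋ − ⌊2813/70⌋ = 40 − 40 = 0
n=98: ⌊(99·29)/70⌋ − ⌊(98·29)/70⌋ = ⌊2871/70⌋ − ⌊2842/70⌋ = 41 − 40 = 1
n=99: ⌊(100·29)/70⌋ − ⌊(99·29)/70⌋ = ⌊2900/70⌋ − ⌊2871/70⌋ = 41 − 41 = 0
n=100: ⌊(101·29)/70⌋ − ⌊(100·29)/70⌋ = ⌊2929/70⌋ − ⌊2900/70⌋ = 41 − 41 = 0
n=101: ⌊(102·29)/70⌋ − ⌊(101·29)/70⌋ = ⌊2958/70⌋ − ⌊2929/70⌋ = 42 − 41 = 1
n=102: ⌊(103·29)/70⌋ − ⌊(102·29)/70⌋ = ⌊2987/70⌋ − ⌊2958/70⌋ = 42 − 42 = 0
n=103: ⌊(104·29)/70⌋ − ⌊(103·29)/70⌋ = ⌊3016/70⌋ − ⌊2987/70⌋ = 43 − 42 = 1
n=104: ⌊(105·29)/70⌋ − ⌊(104·29)/70⌋ = ⌊3045/70⌋ − ⌊3016/70⌋ = 43 − 43 = 0
n=105: ⌊(106·29)/70⌋ − ⌊(105·29)/70⌋ = ⌊3074/70⌋ − ⌊3045/70⌋ = 43 − 43 = 0
n=106: ⌊(107·29)/70⌋ − ⌊(106·29)/70⌋ = ⌊3103/70⌋ − ⌊3074/70⌋ = 44 − 43 = 1
n=107: ⌊(108·29)/70⌋ − ⌊(107·29)/70⌋ = ⌊3132/70⌋ − ⌊3103/70⌋ = 44 − 44 = 0
n=108: ⌊(109·29)/70⌋ − ⌊(108·29)/70⌋ = ⌊3161/70⌋ − ⌊3132/70⌋ = 45 − 44 = 1
n=109: ⌊(110·29)/70⌋ − ⌊(109·29)/70⌋ = ⌊3190/70⌋ − ⌊3161/70⌋ = 45 − 45 = 0
n=110: ⌊(111·29)/70⌋ − ⌊(110·29)/70⌋ = ⌊3219/70⌋ − ⌊3190/70⌋ = 45 − 45 = 0
n=111: ⌊(112·29)/70⌋ − ⌊(111·29)/70⌋ = ⌊3248/70⌋ − ⌊3219/70⌋ = 46 − 45 = 1
n=112: ⌊(113·29)/70⌋ − ⌊(112·29)/70⌋ = ⌊3277/70⌋ − ⌊3248/70⌋ = 46 − 46 = 0
n=113: ⌊(114·29)/70⌋ − ⌊(113·29)/70⌋ = ⌊3306/70⌋ − ⌊3277/70⌋ = 47 − 46 = 1
n=114: ⌊(115·29)/70⌋ − ⌊(114·29)/70⌋ = ⌊3335/70⌋ − ⌊3306/70⌋ = 47 − 47 = 0
n=115: ⌊(116·29)/70⌋ − ⌊(115·29)/70⌋ = ⌊3364/70⌋ − ⌊3335/70⌋ = 48 − 47 = 1


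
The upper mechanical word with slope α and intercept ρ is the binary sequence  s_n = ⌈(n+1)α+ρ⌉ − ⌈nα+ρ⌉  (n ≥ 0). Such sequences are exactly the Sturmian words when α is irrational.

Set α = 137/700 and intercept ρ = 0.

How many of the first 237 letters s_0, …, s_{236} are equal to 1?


#1s = Σ_{n=0}^{236} s_n = Σ_{n=0}^{236} (⌈(n+1)α+ρ⌉ − ⌈nα+ρ⌉)
the sum telescopes: every ⌈nα+ρ⌉ with 0 < n < 237 appears once with + and once with −, leaving ⌈237α+ρ⌉ − ⌈0·α+ρ⌉
237α + ρ = (237·137) / 700 = 32469/700
ρ = 0/700
⌈32469/700⌉ = 47,  ⌈0/700⌉ = 0
#1s = 47 − 0 = 47

47


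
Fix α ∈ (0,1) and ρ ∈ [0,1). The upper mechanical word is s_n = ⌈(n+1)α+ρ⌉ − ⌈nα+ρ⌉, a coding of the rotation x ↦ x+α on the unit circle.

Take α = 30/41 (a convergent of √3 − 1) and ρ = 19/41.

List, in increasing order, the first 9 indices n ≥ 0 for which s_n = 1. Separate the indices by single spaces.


0 2 3 4 6 7 8 10 11

n=0: ⌈49/41⌉−⌈19/41⌉ = 2−1 = 1  ← one
n=1: ⌈79/41⌉−⌈49/41⌉ = 2−2 = 0
n=2: ⌈109/41⌉−⌈79/41⌉ = 3−2 = 1  ← one
n=3: ⌈139/41⌉−⌈109/41⌉ = 4−3 = 1  ← one
n=4: ⌈169/41⌉−⌈139/41⌉ = 5−4 = 1  ← one
n=5: ⌈199/41⌉−⌈169/41⌉ = 5−5 = 0
n=6: ⌈229/41⌉−⌈199/41⌉ = 6−5 = 1  ← one
n=7: ⌈259/41⌉−⌈229/41⌉ = 7−6 = 1  ← one
n=8: ⌈289/41⌉−⌈259/41⌉ = 8−7 = 1  ← one
n=9: ⌈319/41⌉−⌈289/41⌉ = 8−8 = 0
n=10: ⌈349/41⌉−⌈319/41⌉ = 9−8 = 1  ← one
n=11: ⌈379/41⌉−⌈349/41⌉ = 10−9 = 1  ← one
positions of the first 9 ones: 0 2 3 4 6 7 8 10 11


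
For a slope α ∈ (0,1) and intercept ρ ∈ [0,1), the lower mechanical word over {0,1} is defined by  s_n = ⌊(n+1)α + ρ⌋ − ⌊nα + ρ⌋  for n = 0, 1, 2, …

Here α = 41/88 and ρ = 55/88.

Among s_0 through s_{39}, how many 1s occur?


19

#1s = Σ_{n=0}^{39} s_n = Σ_{n=0}^{39} (⌊(n+1)α+ρ⌋ − ⌊nα+ρ⌋)
the sum telescopes: every ⌊nα+ρ⌋ with 0 < n < 40 appears once with + and once with −, leaving ⌊40α+ρ⌋ − ⌊0·α+ρ⌋
40α + ρ = (40·41 + 55) / 88 = 1695/88
ρ = 55/88
⌊1695/88⌋ = 19,  ⌊55/88⌋ = 0
#1s = 19 − 0 = 19


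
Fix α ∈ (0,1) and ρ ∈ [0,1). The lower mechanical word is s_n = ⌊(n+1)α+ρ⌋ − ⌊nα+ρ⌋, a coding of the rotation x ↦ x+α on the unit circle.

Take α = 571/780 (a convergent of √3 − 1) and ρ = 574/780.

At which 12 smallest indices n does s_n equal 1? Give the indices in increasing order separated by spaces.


0 1 3 4 5 7 8 9 11 12 14 15

n=0: ⌊1145/780⌋−⌊574/780⌋ = 1−0 = 1  ← one
n=1: ⌊1716/780⌋−⌊1145/780⌋ = 2−1 = 1  ← one
n=2: ⌊2287/780⌋−⌊1716/780⌋ = 2−2 = 0
n=3: ⌊2858/780⌋−⌊2287/780⌋ = 3−2 = 1  ← one
n=4: ⌊3429/780⌋−⌊2858/780⌋ = 4−3 = 1  ← one
n=5: ⌊4000/780⌋−⌊3429/780⌋ = 5−4 = 1  ← one
n=6: ⌊4571/780⌋−⌊4000/780⌋ = 5−5 = 0
n=7: ⌊5142/780⌋−⌊4571/780⌋ = 6−5 = 1  ← one
n=8: ⌊5713/780⌋−⌊5142/780⌋ = 7−6 = 1  ← one
n=9: ⌊6284/780⌋−⌊5713/780⌋ = 8−7 = 1  ← one
n=10: ⌊6855/780⌋−⌊6284/780⌋ = 8−8 = 0
n=11: ⌊7426/780⌋−⌊6855/780⌋ = 9−8 = 1  ← one
n=12: ⌊7997/780⌋−⌊7426/780⌋ = 10−9 = 1  ← one
n=13: ⌊8568/780⌋−⌊7997/780⌋ = 10−10 = 0
n=14: ⌊9139/780⌋−⌊8568/780⌋ = 11−10 = 1  ← one
n=15: ⌊9710/780⌋−⌊9139/780⌋ = 12−11 = 1  ← one
positions of the first 12 ones: 0 1 3 4 5 7 8 9 11 12 14 15


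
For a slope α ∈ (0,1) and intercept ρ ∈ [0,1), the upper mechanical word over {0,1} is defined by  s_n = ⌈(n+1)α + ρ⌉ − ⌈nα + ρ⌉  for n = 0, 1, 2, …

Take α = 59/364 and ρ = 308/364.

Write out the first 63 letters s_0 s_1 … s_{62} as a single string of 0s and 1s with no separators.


100000010000010000010000010000010000010000001000001000001000001

n=0: ⌈(1·59+308)/364⌉ − ⌈(0·59+308)/364⌉ = ⌈367/364⌉ − ⌈308/364⌉ = 2 − 1 = 1
n=1: ⌈(2·59+308)/364⌉ − ⌈(1·59+308)/364⌉ = ⌈426/364⌉ − ⌈367/364⌉ = 2 − 2 = 0
n=2: ⌈(3·59+308)/364⌉ − ⌈(2·59+308)/364⌉ = ⌈485/364⌉ − ⌈426/364⌉ = 2 − 2 = 0
n=3: ⌈(4·59+308)/364⌉ − ⌈(3·59+308)/364⌉ = ⌈544/364⌉ − ⌈485/364⌉ = 2 − 2 = 0
n=4: ⌈(5·59+308)/364⌉ − ⌈(4·59+308)/364⌉ = ⌈603/364⌉ − ⌈544/364⌉ = 2 − 2 = 0
n=5: ⌈(6·59+308)/364⌉ − ⌈(5·59+308)/364⌉ = ⌈662/364⌉ − ⌈603/364⌉ = 2 − 2 = 0
n=6: ⌈(7·59+308)/364⌉ − ⌈(6·59+308)/364⌉ = ⌈721/364⌉ − ⌈662/364⌉ = 2 − 2 = 0
n=7: ⌈(8·59+308)/364⌉ − ⌈(7·59+308)/364⌉ = ⌈780/364⌉ − ⌈721/364⌉ = 3 − 2 = 1
n=8: ⌈(9·59+308)/364⌉ − ⌈(8·59+308)/364⌉ = ⌈839/364⌉ − ⌈780/364⌉ = 3 − 3 = 0
n=9: ⌈(10·59+308)/364⌉ − ⌈(9·59+308)/364⌉ = ⌈898/364⌉ − ⌈839/364⌉ = 3 − 3 = 0
n=10: ⌈(11·59+308)/364⌉ − ⌈(10·59+308)/364⌉ = ⌈957/364⌉ − ⌈898/364⌉ = 3 − 3 = 0
n=11: ⌈(12·59+308)/364⌉ − ⌈(11·59+308)/364⌉ = ⌈1016/364⌉ − ⌈957/364⌉ = 3 − 3 = 0
n=12: ⌈(13·59+308)/364⌉ − ⌈(12·59+308)/364⌉ = ⌈1075/364⌉ − ⌈1016/364⌉ = 3 − 3 = 0
n=13: ⌈(14·59+308)/364⌉ − ⌈(13·59+308)/364⌉ = ⌈1134/364⌉ − ⌈1075/364⌉ = 4 − 3 = 1
n=14: ⌈(15·59+308)/364⌉ − ⌈(14·59+308)/364⌉ = ⌈1193/364⌉ − ⌈1134/364⌉ = 4 − 4 = 0
n=15: ⌈(16·59+308)/364⌉ − ⌈(15·59+308)/364⌉ = ⌈1252/364⌉ − ⌈1193/364⌉ = 4 − 4 = 0
n=16: ⌈(17·59+308)/364⌉ − ⌈(16·59+308)/364⌉ = ⌈1311/364⌉ − ⌈1252/364⌉ = 4 − 4 = 0
n=17: ⌈(18·59+308)/364⌉ − ⌈(17·59+308)/364⌉ = ⌈1370/364⌉ − ⌈1311/364⌉ = 4 − 4 = 0
n=18: ⌈(19·59+308)/364⌉ − ⌈(18·59+308)/364⌉ = ⌈1429/364⌉ − ⌈1370/364⌉ = 4 − 4 = 0
n=19: ⌈(20·59+308)/364⌉ − ⌈(19·59+308)/364⌉ = ⌈1488/364⌉ − ⌈1429/364⌉ = 5 − 4 = 1
n=20: ⌈(21·59+308)/364⌉ − ⌈(20·59+308)/364⌉ = ⌈1547/364⌉ − ⌈1488/364⌉ = 5 − 5 = 0
n=21: ⌈(22·59+308)/364⌉ − ⌈(21·59+308)/364⌉ = ⌈1606/364⌉ − ⌈1547/364⌉ = 5 − 5 = 0
n=22: ⌈(23·59+308)/364⌉ − ⌈(22·59+308)/364⌉ = ⌈1665/364⌉ − ⌈1606/364⌉ = 5 − 5 = 0
n=23: ⌈(24·59+308)/364⌉ − ⌈(23·59+308)/364⌉ = ⌈1724/364⌉ − ⌈1665/364⌉ = 5 − 5 = 0
n=24: ⌈(25·59+308)/364⌉ − ⌈(24·59+308)/364⌉ = ⌈1783/364⌉ − ⌈1724/364⌉ = 5 − 5 = 0
n=25: ⌈(26·59+308)/364⌉ − ⌈(25·59+308)/364⌉ = ⌈1842/364⌉ − ⌈1783/364⌉ = 6 − 5 = 1
n=26: ⌈(27·59+308)/364⌉ − ⌈(26·59+308)/364⌉ = ⌈1901/364⌉ − ⌈1842/364⌉ = 6 − 6 = 0
n=27: ⌈(28·59+308)/364⌉ − ⌈(27·59+308)/364⌉ = ⌈1960/364⌉ − ⌈1901/364⌉ = 6 − 6 = 0
n=28: ⌈(29·59+308)/364⌉ − ⌈(28·59+308)/364⌉ = ⌈2019/364⌉ − ⌈1960/364⌉ = 6 − 6 = 0
n=29: ⌈(30·59+308)/364⌉ − ⌈(29·59+308)/364⌉ = ⌈2078/364⌉ − ⌈2019/364⌉ = 6 − 6 = 0
n=30: ⌈(31·59+308)/364⌉ − ⌈(30·59+308)/364⌉ = ⌈2137/364⌉ − ⌈2078/364⌉ = 6 − 6 = 0
n=31: ⌈(32·59+308)/364⌉ − ⌈(31·59+308)/364⌉ = ⌈2196/364⌉ − ⌈2137/364⌉ = 7 − 6 = 1
n=32: ⌈(33·59+308)/364⌉ − ⌈(32·59+308)/364⌉ = ⌈2255/364⌉ − ⌈2196/364⌉ = 7 − 7 = 0
n=33: ⌈(34·59+308)/364⌉ − ⌈(33·59+308)/364⌉ = ⌈2314/364⌉ − ⌈2255/364⌉ = 7 − 7 = 0
n=34: ⌈(35·59+308)/364⌉ − ⌈(34·59+308)/364⌉ = ⌈2373/364⌉ − ⌈2314/364⌉ = 7 − 7 = 0
n=35: ⌈(36·59+308)/364⌉ − ⌈(35·59+308)/364⌉ = ⌈2432/364⌉ − ⌈2373/364⌉ = 7 − 7 = 0
n=36: ⌈(37·59+308)/364⌉ − ⌈(36·59+308)/364⌉ = ⌈2491/364⌉ − ⌈2432/364⌉ = 7 − 7 = 0
n=37: ⌈(38·59+308)/364⌉ − ⌈(37·59+308)/364⌉ = ⌈2550/364⌉ − ⌈2491/364⌉ = 8 − 7 = 1
n=38: ⌈(39·59+308)/364⌉ − ⌈(38·59+308)/364⌉ = ⌈2609/364⌉ − ⌈2550/364⌉ = 8 − 8 = 0
n=39: ⌈(40·59+308)/364⌉ − ⌈(39·59+308)/364⌉ = ⌈2668/364⌉ − ⌈2609/364⌉ = 8 − 8 = 0
n=40: ⌈(41·59+308)/364⌉ − ⌈(40·59+308)/364⌉ = ⌈2727/364⌉ − ⌈2668/364⌉ = 8 − 8 = 0
n=41: ⌈(42·59+308)/364⌉ − ⌈(41·59+308)/364⌉ = ⌈2786/364⌉ − ⌈2727/364⌉ = 8 − 8 = 0
n=42: ⌈(43·59+308)/364⌉ − ⌈(42·59+308)/364⌉ = ⌈2845/364⌉ − ⌈2786/364⌉ = 8 − 8 = 0
n=43: ⌈(44·59+308)/364⌉ − ⌈(43·59+308)/364⌉ = ⌈2904/364⌉ − ⌈2845/364⌉ = 8 − 8 = 0
n=44: ⌈(45·59+308)/364⌉ − ⌈(44·59+308)/364⌉ = ⌈2963/364⌉ − ⌈2904/364⌉ = 9 − 8 = 1
n=45: ⌈(46·59+308)/364⌉ − ⌈(45·59+308)/364⌉ = ⌈3022/364⌉ − ⌈2963/364⌉ = 9 − 9 = 0
n=46: ⌈(47·59+308)/364⌉ − ⌈(46·59+308)/364⌉ = ⌈3081/364⌉ − ⌈3022/364⌉ = 9 − 9 = 0
n=47: ⌈(48·59+308)/364⌉ − ⌈(47·59+308)/364⌉ = ⌈3140/364⌉ − ⌈3081/364⌉ = 9 − 9 = 0
n=48: ⌈(49·59+308)/364⌉ − ⌈(48·59+308)/364⌉ = ⌈3199/364⌉ − ⌈3140/364⌉ = 9 − 9 = 0
n=49: ⌈(50·59+308)/364⌉ − ⌈(49·59+308)/364⌉ = ⌈3258/364⌉ − ⌈3199/364⌉ = 9 − 9 = 0
n=50: ⌈(51·59+308)/364⌉ − ⌈(50·59+308)/364⌉ = ⌈3317/364⌉ − ⌈3258/364⌉ = 10 − 9 = 1
n=51: ⌈(52·59+308)/364⌉ − ⌈(51·59+308)/364⌉ = ⌈3376/364⌉ − ⌈3317/364⌉ = 10 − 10 = 0
n=52: ⌈(53·59+308)/364⌉ − ⌈(52·59+308)/364⌉ = ⌈3435/364⌉ − ⌈3376/364⌉ = 10 − 10 = 0
n=53: ⌈(54·59+308)/364⌉ − ⌈(53·59+308)/364⌉ = ⌈3494/364⌉ − ⌈3435/364⌉ = 10 − 10 = 0
n=54: ⌈(55·59+308)/364⌉ − ⌈(54·59+308)/364⌉ = ⌈3553/364⌉ − ⌈3494/364⌉ = 10 − 10 = 0
n=55: ⌈(56·59+308)/364⌉ − ⌈(55·59+308)/364⌉ = ⌈3612/364⌉ − ⌈3553/364⌉ = 10 − 10 = 0
n=56: ⌈(57·59+308)/364⌉ − ⌈(56·59+308)/364⌉ = ⌈3671/364⌉ − ⌈3612/364⌉ = 11 − 10 = 1
n=57: ⌈(58·59+308)/364⌉ − ⌈(57·59+308)/364⌉ = ⌈3730/364⌉ − ⌈3671/364⌉ = 11 − 11 = 0
n=58: ⌈(59·59+308)/364⌉ − ⌈(58·59+308)/364⌉ = ⌈3789/364⌉ − ⌈3730/364⌉ = 11 − 11 = 0
n=59: ⌈(60·59+308)/364⌉ − ⌈(59·59+308)/364⌉ = ⌈3848/364⌉ − ⌈3789/364⌉ = 11 − 11 = 0
n=60: ⌈(61·59+308)/364⌉ − ⌈(60·59+308)/364⌉ = ⌈3907/364⌉ − ⌈3848/364⌉ = 11 − 11 = 0
n=61: ⌈(62·59+308)/364⌉ − ⌈(61·59+308)/364⌉ = ⌈3966/364⌉ − ⌈3907/364⌉ = 11 − 11 = 0
n=62: ⌈(63·59+308)/364⌉ − ⌈(62·59+308)/364⌉ = ⌈4025/364⌉ − ⌈3966/364⌉ = 12 − 11 = 1


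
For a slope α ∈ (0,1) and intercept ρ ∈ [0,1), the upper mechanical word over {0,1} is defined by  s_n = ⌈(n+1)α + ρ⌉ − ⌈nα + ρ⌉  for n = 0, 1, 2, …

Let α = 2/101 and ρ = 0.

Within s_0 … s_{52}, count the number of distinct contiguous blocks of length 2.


3

t_n = ⌈(n·2)/101⌉ for n = 0 … 53:
  n=0…9: ⌈0/101⌉=0 ⌈2/101⌉=1 ⌈4/101⌉=1 ⌈6/101⌉=1 ⌈8/101⌉=1 ⌈10/101⌉=1 ⌈12/101⌉=1 ⌈14/101⌉=1 ⌈16/101⌉=1 ⌈18/101⌉=1
  n=10…19: ⌈20/101⌉=1 ⌈22/101⌉=1 ⌈24/101⌉=1 ⌈26/101⌉=1 ⌈28/101⌉=1 ⌈30/101⌉=1 ⌈32/101⌉=1 ⌈34/101⌉=1 ⌈36/101⌉=1 ⌈38/101⌉=1
  n=20…29: ⌈40/101⌉=1 ⌈42/101⌉=1 ⌈44/101⌉=1 ⌈46/101⌉=1 ⌈48/101⌉=1 ⌈50/101⌉=1 ⌈52/101⌉=1 ⌈54/101⌉=1 ⌈56/101⌉=1 ⌈58/101⌉=1
  n=30…39: ⌈60/101⌉=1 ⌈62/101⌉=1 ⌈64/101⌉=1 ⌈66/101⌉=1 ⌈68/101⌉=1 ⌈70/101⌉=1 ⌈72/101⌉=1 ⌈74/101⌉=1 ⌈76/101⌉=1 ⌈78/101⌉=1
  n=40…49: ⌈80/101⌉=1 ⌈82/101⌉=1 ⌈84/101⌉=1 ⌈86/101⌉=1 ⌈88/101⌉=1 ⌈90/101⌉=1 ⌈92/101⌉=1 ⌈94/101⌉=1 ⌈96/101⌉=1 ⌈98/101⌉=1
  n=50…53: ⌈100/101⌉=1 ⌈102/101⌉=2 ⌈104/101⌉=2 ⌈106/101⌉=2
s_n = t_(n+1) − t_n for n = 0 … 52 gives
prefix = 10000000000000000000000000000000000000000000000000100
slide a length-2 window over [0..1] … [51..52] (52 windows); first occurrence of each distinct factor:
  [  0..  1] 10
  [  1..  2] 00
  [ 49.. 50] 01
  (the other 49 windows repeat one of these)
distinct factors: {00, 01, 10}
count = 3  (Sturmian bound for length 2 is 3)


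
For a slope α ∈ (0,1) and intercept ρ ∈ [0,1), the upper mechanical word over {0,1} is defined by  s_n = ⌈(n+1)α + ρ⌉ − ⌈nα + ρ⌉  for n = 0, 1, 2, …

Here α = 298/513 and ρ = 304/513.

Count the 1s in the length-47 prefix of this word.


#1s = Σ_{n=0}^{46} s_n = Σ_{n=0}^{46} (⌈(n+1)α+ρ⌉ − ⌈nα+ρ⌉)
the sum telescopes: every ⌈nα+ρ⌉ with 0 < n < 47 appears once with + and once with −, leaving ⌈47α+ρ⌉ − ⌈0·α+ρ⌉
47α + ρ = (47·298 + 304) / 513 = 14310/513
ρ = 304/513
⌈14310/513⌉ = 28,  ⌈304/513⌉ = 1
#1s = 28 − 1 = 27

27


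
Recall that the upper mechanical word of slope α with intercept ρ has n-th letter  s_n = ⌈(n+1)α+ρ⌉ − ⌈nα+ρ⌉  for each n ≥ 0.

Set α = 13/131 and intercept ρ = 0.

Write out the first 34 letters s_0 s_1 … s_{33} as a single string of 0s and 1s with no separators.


n=0: ⌈(1·13)/131⌉ − ⌈(0·13)/131⌉ = ⌈13/131⌉ − ⌈0/131⌉ = 1 − 0 = 1
n=1: ⌈(2·13)/131⌉ − ⌈(1·13)/131⌉ = ⌈26/131⌉ − ⌈13/131⌉ = 1 − 1 = 0
n=2: ⌈(3·13)/131⌉ − ⌈(2·13)/131⌉ = ⌈39/131⌉ − ⌈26/131⌉ = 1 − 1 = 0
n=3: ⌈(4·13)/131⌉ − ⌈(3·13)/131⌉ = ⌈52/131⌉ − ⌈39/131⌉ = 1 − 1 = 0
n=4: ⌈(5·13)/131⌉ − ⌈(4·13)/131⌉ = ⌈65/131⌉ − ⌈52/131⌉ = 1 − 1 = 0
n=5: ⌈(6·13)/131⌉ − ⌈(5·13)/131⌉ = ⌈78/131⌉ − ⌈65/131⌉ = 1 − 1 = 0
n=6: ⌈(7·13)/131⌉ − ⌈(6·13)/131⌉ = ⌈91/131⌉ − ⌈78/131⌉ = 1 − 1 = 0
n=7: ⌈(8·13)/131⌉ − ⌈(7·13)/131⌉ = ⌈104/131⌉ − ⌈91/131⌉ = 1 − 1 = 0
n=8: ⌈(9·13)/131⌉ − ⌈(8·13)/131⌉ = ⌈117/131⌉ − ⌈104/131⌉ = 1 − 1 = 0
n=9: ⌈(10·13)/131⌉ − ⌈(9·13)/131⌉ = ⌈130/131⌉ − ⌈117/131⌉ = 1 − 1 = 0
n=10: ⌈(11·13)/131⌉ − ⌈(10·13)/131⌉ = ⌈143/131⌉ − ⌈130/131⌉ = 2 − 1 = 1
n=11: ⌈(12·13)/131⌉ − ⌈(11·13)/131⌉ = ⌈156/131⌉ − ⌈143/131⌉ = 2 − 2 = 0
n=12: ⌈(13·13)/131⌉ − ⌈(12·13)/131⌉ = ⌈169/131⌉ − ⌈156/131⌉ = 2 − 2 = 0
n=13: ⌈(14·13)/131⌉ − ⌈(13·13)/131⌉ = ⌈182/131⌉ − ⌈169/131⌉ = 2 − 2 = 0
n=14: ⌈(15·13)/131⌉ − ⌈(14·13)/131⌉ = ⌈195/131⌉ − ⌈182/131⌉ = 2 − 2 = 0
n=15: ⌈(16·13)/131⌉ − ⌈(15·13)/131⌉ = ⌈208/131⌉ − ⌈195/131⌉ = 2 − 2 = 0
n=16: ⌈(17·13)/131⌉ − ⌈(16·13)/131⌉ = ⌈221/131⌉ − ⌈208/131⌉ = 2 − 2 = 0
n=17: ⌈(18·13)/131⌉ − ⌈(17·13)/131⌉ = ⌈234/131⌉ − ⌈221/131⌉ = 2 − 2 = 0
n=18: ⌈(19·13)/131⌉ − ⌈(18·13)/131⌉ = ⌈247/131⌉ − ⌈234/131⌉ = 2 − 2 = 0
n=19: ⌈(20·13)/131⌉ − ⌈(19·13)/131⌉ = ⌈260/131⌉ − ⌈247/131⌉ = 2 − 2 = 0
n=20: ⌈(21·13)/131⌉ − ⌈(20·13)/131⌉ = ⌈273/131⌉ − ⌈260/131⌉ = 3 − 2 = 1
n=21: ⌈(22·13)/131⌉ − ⌈(21·13)/131⌉ = ⌈286/131⌉ − ⌈273/131⌉ = 3 − 3 = 0
n=22: ⌈(23·13)/131⌉ − ⌈(22·13)/131⌉ = ⌈299/131⌉ − ⌈286/131⌉ = 3 − 3 = 0
n=23: ⌈(24·13)/131⌉ − ⌈(23·13)/131⌉ = ⌈312/131⌉ − ⌈299/131⌉ = 3 − 3 = 0
n=24: ⌈(25·13)/131⌉ − ⌈(24·13)/131⌉ = ⌈325/131⌉ − ⌈312/131⌉ = 3 − 3 = 0
n=25: ⌈(26·13)/131⌉ − ⌈(25·13)/131⌉ = ⌈338/131⌉ − ⌈325/131⌉ = 3 − 3 = 0
n=26: ⌈(27·13)/131⌉ − ⌈(26·13)/131⌉ = ⌈351/131⌉ − ⌈338/131⌉ = 3 − 3 = 0
n=27: ⌈(28·13)/131⌉ − ⌈(27·13)/131⌉ = ⌈364/131⌉ − ⌈351/131⌉ = 3 − 3 = 0
n=28: ⌈(29·13)/131⌉ − ⌈(28·13)/131⌉ = ⌈377/131⌉ − ⌈364/131⌉ = 3 − 3 = 0
n=29: ⌈(30·13)/131⌉ − ⌈(29·13)/131⌉ = ⌈390/131⌉ − ⌈377/131⌉ = 3 − 3 = 0
n=30: ⌈(31·13)/131⌉ − ⌈(30·13)/131⌉ = ⌈403/131⌉ − ⌈390/131⌉ = 4 − 3 = 1
n=31: ⌈(32·13)/131⌉ − ⌈(31·13)/131⌉ = ⌈416/131⌉ − ⌈403/131⌉ = 4 − 4 = 0
n=32: ⌈(33·13)/131⌉ − ⌈(32·13)/131⌉ = ⌈429/131⌉ − ⌈416/131⌉ = 4 − 4 = 0
n=33: ⌈(34·13)/131⌉ − ⌈(33·13)/131⌉ = ⌈442/131⌉ − ⌈429/131⌉ = 4 − 4 = 0

1000000000100000000010000000001000


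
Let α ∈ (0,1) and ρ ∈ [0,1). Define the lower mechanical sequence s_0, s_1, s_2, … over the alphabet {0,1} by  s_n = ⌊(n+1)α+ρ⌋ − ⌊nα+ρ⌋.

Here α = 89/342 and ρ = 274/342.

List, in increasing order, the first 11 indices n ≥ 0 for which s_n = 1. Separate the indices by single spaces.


0 4 8 12 16 19 23 27 31 35 39

n=0: ⌊363/342⌋−⌊274/342⌋ = 1−0 = 1  ← one
n=1: ⌊452/342⌋−⌊363/342⌋ = 1−1 = 0
n=2: ⌊541/342⌋−⌊452/342⌋ = 1−1 = 0
n=3: ⌊630/342⌋−⌊541/342⌋ = 1−1 = 0
n=4: ⌊719/342⌋−⌊630/342⌋ = 2−1 = 1  ← one
n=5: ⌊808/342⌋−⌊719/342⌋ = 2−2 = 0
n=6: ⌊897/342⌋−⌊808/342⌋ = 2−2 = 0
n=7: ⌊986/342⌋−⌊897/342⌋ = 2−2 = 0
n=8: ⌊1075/342⌋−⌊986/342⌋ = 3−2 = 1  ← one
n=9: ⌊1164/342⌋−⌊1075/342⌋ = 3−3 = 0
n=10: ⌊1253/342⌋−⌊1164/342⌋ = 3−3 = 0
n=11: ⌊1342/342⌋−⌊1253/342⌋ = 3−3 = 0
n=12: ⌊1431/342⌋−⌊1342/342⌋ = 4−3 = 1  ← one
n=13: ⌊1520/342⌋−⌊1431/342⌋ = 4−4 = 0
n=14: ⌊1609/342⌋−⌊1520/342⌋ = 4−4 = 0
n=15: ⌊1698/342⌋−⌊1609/342⌋ = 4−4 = 0
n=16: ⌊1787/342⌋−⌊1698/342⌋ = 5−4 = 1  ← one
n=17: ⌊1876/342⌋−⌊1787/342⌋ = 5−5 = 0
n=18: ⌊1965/342⌋−⌊1876/342⌋ = 5−5 = 0
n=19: ⌊2054/342⌋−⌊1965/342⌋ = 6−5 = 1  ← one
n=20: ⌊2143/342⌋−⌊2054/342⌋ = 6−6 = 0
n=21: ⌊2232/342⌋−⌊2143/342⌋ = 6−6 = 0
n=22: ⌊2321/342⌋−⌊2232/342⌋ = 6−6 = 0
n=23: ⌊2410/342⌋−⌊2321/342⌋ = 7−6 = 1  ← one
n=24: ⌊2499/342⌋−⌊2410/342⌋ = 7−7 = 0
n=25: ⌊2588/342⌋−⌊2499/342⌋ = 7−7 = 0
n=26: ⌊2677/342⌋−⌊2588/342⌋ = 7−7 = 0
n=27: ⌊2766/342⌋−⌊2677/342⌋ = 8−7 = 1  ← one
n=28: ⌊2855/342⌋−⌊2766/342⌋ = 8−8 = 0
n=29: ⌊2944/342⌋−⌊2855/342⌋ = 8−8 = 0
n=30: ⌊3033/342⌋−⌊2944/342⌋ = 8−8 = 0
n=31: ⌊3122/342⌋−⌊3033/342⌋ = 9−8 = 1  ← one
n=32: ⌊3211/342⌋−⌊3122/342⌋ = 9−9 = 0
n=33: ⌊3300/342⌋−⌊3211/342⌋ = 9−9 = 0
n=34: ⌊3389/342⌋−⌊3300/342⌋ = 9−9 = 0
n=35: ⌊3478/342⌋−⌊3389/342⌋ = 10−9 = 1  ← one
n=36: ⌊3567/342⌋−⌊3478/342⌋ = 10−10 = 0
n=37: ⌊3656/342⌋−⌊3567/342⌋ = 10−10 = 0
n=38: ⌊3745/342⌋−⌊3656/342⌋ = 10−10 = 0
n=39: ⌊3834/342⌋−⌊3745/342⌋ = 11−10 = 1  ← one
positions of the first 11 ones: 0 4 8 12 16 19 23 27 31 35 39


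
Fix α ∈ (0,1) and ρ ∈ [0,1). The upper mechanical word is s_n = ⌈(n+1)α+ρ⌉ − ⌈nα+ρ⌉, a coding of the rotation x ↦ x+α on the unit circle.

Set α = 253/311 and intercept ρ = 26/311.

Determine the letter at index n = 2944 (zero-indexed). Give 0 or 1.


0

(n+1)α + ρ = (2945·253 + 26) / 311 = 745111/311
nα + ρ     = (2944·253 + 26) / 311 = 744858/311
⌈745111/311⌉ = 2396,  ⌈744858/311⌉ = 2396
s_{2944} = 2396 − 2396 = 0


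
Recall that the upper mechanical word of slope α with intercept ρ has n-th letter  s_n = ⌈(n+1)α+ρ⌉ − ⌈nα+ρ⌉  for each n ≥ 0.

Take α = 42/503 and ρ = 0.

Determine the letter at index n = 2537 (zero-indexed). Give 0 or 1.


0

(n+1)α + ρ = (2538·42) / 503 = 106596/503
nα + ρ     = (2537·42) / 503 = 106554/503
⌈106596/503⌉ = 212,  ⌈106554/503⌉ = 212
s_{2537} = 212 − 212 = 0


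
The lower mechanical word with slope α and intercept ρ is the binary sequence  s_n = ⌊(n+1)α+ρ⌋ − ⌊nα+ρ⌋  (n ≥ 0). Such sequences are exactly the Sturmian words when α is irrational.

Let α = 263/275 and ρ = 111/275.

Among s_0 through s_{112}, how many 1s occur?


#1s = Σ_{n=0}^{112} s_n = Σ_{n=0}^{112} (⌊(n+1)α+ρ⌋ − ⌊nα+ρ⌋)
the sum telescopes: every ⌊nα+ρ⌋ with 0 < n < 113 appears once with + and once with −, leaving ⌊113α+ρ⌋ − ⌊0·α+ρ⌋
113α + ρ = (113·263 + 111) / 275 = 29830/275
ρ = 111/275
⌊29830/275⌋ = 108,  ⌊111/275⌋ = 0
#1s = 108 − 0 = 108

108


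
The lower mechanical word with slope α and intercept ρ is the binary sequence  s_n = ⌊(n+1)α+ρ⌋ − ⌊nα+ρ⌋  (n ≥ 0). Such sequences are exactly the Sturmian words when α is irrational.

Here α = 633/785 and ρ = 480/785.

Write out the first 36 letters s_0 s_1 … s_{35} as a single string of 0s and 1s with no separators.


n=0: ⌊(1·633+480)/785⌋ − ⌊(0·633+480)/785⌋ = ⌊1113/785⌋ − ⌊480/785⌋ = 1 − 0 = 1
n=1: ⌊(2·633+480)/785⌋ − ⌊(1·633+480)/785⌋ = ⌊1746/785⌋ − ⌊1113/785⌋ = 2 − 1 = 1
n=2: ⌊(3·633+480)/785⌋ − ⌊(2·633+480)/785⌋ = ⌊2379/785⌋ − ⌊1746/785⌋ = 3 − 2 = 1
n=3: ⌊(4·633+480)/785⌋ − ⌊(3·633+480)/785⌋ = ⌊3012/785⌋ − ⌊2379/785⌋ = 3 − 3 = 0
n=4: ⌊(5·633+480)/785⌋ − ⌊(4·633+480)/785⌋ = ⌊3645/785⌋ − ⌊3012/785⌋ = 4 − 3 = 1
n=5: ⌊(6·633+480)/785⌋ − ⌊(5·633+480)/785⌋ = ⌊4278/785⌋ − ⌊3645/785⌋ = 5 − 4 = 1
n=6: ⌊(7·633+480)/785⌋ − ⌊(6·633+480)/785⌋ = ⌊4911/785⌋ − ⌊4278/785⌋ = 6 − 5 = 1
n=7: ⌊(8·633+480)/785⌋ − ⌊(7·633+480)/785⌋ = ⌊5544/785⌋ − ⌊4911/785⌋ = 7 − 6 = 1
n=8: ⌊(9·633+480)/785⌋ − ⌊(8·633+480)/785⌋ = ⌊6177/785⌋ − ⌊5544/785⌋ = 7 − 7 = 0
n=9: ⌊(10·633+480)/785⌋ − ⌊(9·633+480)/785⌋ = ⌊6810/785⌋ − ⌊6177/785⌋ = 8 − 7 = 1
n=10: ⌊(11·633+480)/785⌋ − ⌊(10·633+480)/785⌋ = ⌊7443/785⌋ − ⌊6810/785⌋ = 9 − 8 = 1
n=11: ⌊(12·633+480)/785⌋ − ⌊(11·633+480)/785⌋ = ⌊8076/785⌋ − ⌊7443/785⌋ = 10 − 9 = 1
n=12: ⌊(13·633+480)/785⌋ − ⌊(12·633+480)/785⌋ = ⌊8709/785⌋ − ⌊8076/785⌋ = 11 − 10 = 1
n=13: ⌊(14·633+480)/785⌋ − ⌊(13·633+480)/785⌋ = ⌊9342/785⌋ − ⌊8709/785⌋ = 11 − 11 = 0
n=14: ⌊(15·633+480)/785⌋ − ⌊(14·633+480)/785⌋ = ⌊9975/785⌋ − ⌊9342/785⌋ = 12 − 11 = 1
n=15: ⌊(16·633+480)/785⌋ − ⌊(15·633+480)/785⌋ = ⌊10608/785⌋ − ⌊9975/785⌋ = 13 − 12 = 1
n=16: ⌊(17·633+480)/785⌋ − ⌊(16·633+480)/785⌋ = ⌊11241/785⌋ − ⌊10608/785⌋ = 14 − 13 = 1
n=17: ⌊(18·633+480)/785⌋ − ⌊(17·633+480)/785⌋ = ⌊11874/785⌋ − ⌊11241/785⌋ = 15 − 14 = 1
n=18: ⌊(19·633+480)/785⌋ − ⌊(18·633+480)/785⌋ = ⌊12507/785⌋ − ⌊11874/785⌋ = 15 − 15 = 0
n=19: ⌊(20·633+480)/785⌋ − ⌊(19·633+480)/785⌋ = ⌊13140/785⌋ − ⌊12507/785⌋ = 16 − 15 = 1
n=20: ⌊(21·633+480)/785⌋ − ⌊(20·633+480)/785⌋ = ⌊13773/785⌋ − ⌊13140/785⌋ = 17 − 16 = 1
n=21: ⌊(22·633+480)/785⌋ − ⌊(21·633+480)/785⌋ = ⌊14406/785⌋ − ⌊13773/785⌋ = 18 − 17 = 1
n=22: ⌊(23·633+480)/785⌋ − ⌊(22·633+480)/785⌋ = ⌊15039/785⌋ − ⌊14406/785⌋ = 19 − 18 = 1
n=23: ⌊(24·633+480)/785⌋ − ⌊(23·633+480)/785⌋ = ⌊15672/785⌋ − ⌊15039/785⌋ = 19 − 19 = 0
n=24: ⌊(25·633+480)/785⌋ − ⌊(24·633+480)/785⌋ = ⌊16305/785⌋ − ⌊15672/785⌋ = 20 − 19 = 1
n=25: ⌊(26·633+480)/785⌋ − ⌊(25·633+480)/785⌋ = ⌊16938/785⌋ − ⌊16305/785⌋ = 21 − 20 = 1
n=26: ⌊(27·633+480)/785⌋ − ⌊(26·633+480)/785⌋ = ⌊17571/785⌋ − ⌊16938/785⌋ = 22 − 21 = 1
n=27: ⌊(28·633+480)/785⌋ − ⌊(27·633+480)/785⌋ = ⌊18204/785⌋ − ⌊17571/785⌋ = 23 − 22 = 1
n=28: ⌊(29·633+480)/785⌋ − ⌊(28·633+480)/785⌋ = ⌊18837/785⌋ − ⌊18204/785⌋ = 23 − 23 = 0
n=29: ⌊(30·633+480)/785⌋ − ⌊(29·633+480)/785⌋ = ⌊19470/785⌋ − ⌊18837/785⌋ = 24 − 23 = 1
n=30: ⌊(31·633+480)/785⌋ − ⌊(30·633+480)/785⌋ = ⌊20103/785⌋ − ⌊19470/785⌋ = 25 − 24 = 1
n=31: ⌊(32·633+480)/785⌋ − ⌊(31·633+480)/785⌋ = ⌊20736/785⌋ − ⌊20103/785⌋ = 26 − 25 = 1
n=32: ⌊(33·633+480)/785⌋ − ⌊(32·633+480)/785⌋ = ⌊21369/785⌋ − ⌊20736/785⌋ = 27 − 26 = 1
n=33: ⌊(34·633+480)/785⌋ − ⌊(33·633+480)/785⌋ = ⌊22002/785⌋ − ⌊21369/785⌋ = 28 − 27 = 1
n=34: ⌊(35·633+480)/785⌋ − ⌊(34·633+480)/785⌋ = ⌊22635/785⌋ − ⌊22002/785⌋ = 28 − 28 = 0
n=35: ⌊(36·633+480)/785⌋ − ⌊(35·633+480)/785⌋ = ⌊23268/785⌋ − ⌊22635/785⌋ = 29 − 28 = 1

111011110111101111011110111101111101


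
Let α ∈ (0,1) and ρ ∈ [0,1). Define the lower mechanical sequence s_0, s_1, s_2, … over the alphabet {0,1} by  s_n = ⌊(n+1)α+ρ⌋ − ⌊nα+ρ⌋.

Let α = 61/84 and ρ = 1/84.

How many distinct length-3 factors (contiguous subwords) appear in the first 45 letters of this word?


t_n = ⌊(n·61+1)/84⌋ for n = 0 … 45:
  n=0…9: ⌊1/84⌋=0 ⌊62/84⌋=0 ⌊123/84⌋=1 ⌊184/84⌋=2 ⌊245/84⌋=2 ⌊306/84⌋=3 ⌊367/84⌋=4 ⌊428/84⌋=5 ⌊489/84⌋=5 ⌊550/84⌋=6
  n=10…19: ⌊611/84⌋=7 ⌊672/84⌋=8 ⌊733/84⌋=8 ⌊794/84⌋=9 ⌊855/84⌋=10 ⌊916/84⌋=10 ⌊977/84⌋=11 ⌊1038/84⌋=12 ⌊1099/84⌋=13 ⌊1160/84⌋=13
  n=20…29: ⌊1221/84⌋=14 ⌊1282/84⌋=15 ⌊1343/84⌋=15 ⌊1404/84⌋=16 ⌊1465/84⌋=17 ⌊1526/84⌋=18 ⌊1587/84⌋=18 ⌊1648/84⌋=19 ⌊1709/84⌋=20 ⌊1770/84⌋=21
  n=30…39: ⌊1831/84⌋=21 ⌊1892/84⌋=22 ⌊1953/84⌋=23 ⌊2014/84⌋=23 ⌊2075/84⌋=24 ⌊2136/84⌋=25 ⌊2197/84⌋=26 ⌊2258/84⌋=26 ⌊2319/84⌋=27 ⌊2380/84⌋=28
  n=40…45: ⌊2441/84⌋=29 ⌊2502/84⌋=29 ⌊2563/84⌋=30 ⌊2624/84⌋=31 ⌊2685/84⌋=31 ⌊2746/84⌋=32
s_n = t_(n+1) − t_n for n = 0 … 44 gives
prefix = 011011101110110111011011101110110111011101101
slide a length-3 window over [0..2] … [42..44] (43 windows); first occurrence of each distinct factor:
  [  0..  2] 011
  [  1..  3] 110
  [  2..  4] 101
  [  4..  6] 111
  (the other 39 windows repeat one of these)
distinct factors: {011, 101, 110, 111}
count = 4  (Sturmian bound for length 3 is 4)

4


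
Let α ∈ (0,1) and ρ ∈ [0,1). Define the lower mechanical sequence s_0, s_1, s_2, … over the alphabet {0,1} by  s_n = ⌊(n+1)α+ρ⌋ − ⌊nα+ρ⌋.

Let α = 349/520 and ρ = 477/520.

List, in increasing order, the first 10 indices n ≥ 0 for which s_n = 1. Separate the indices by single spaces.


n=0: ⌊826/520⌋−⌊477/520⌋ = 1−0 = 1  ← one
n=1: ⌊1175/520⌋−⌊826/520⌋ = 2−1 = 1  ← one
n=2: ⌊1524/520⌋−⌊1175/520⌋ = 2−2 = 0
n=3: ⌊1873/520⌋−⌊1524/520⌋ = 3−2 = 1  ← one
n=4: ⌊2222/520⌋−⌊1873/520⌋ = 4−3 = 1  ← one
n=5: ⌊2571/520⌋−⌊2222/520⌋ = 4−4 = 0
n=6: ⌊2920/520⌋−⌊2571/520⌋ = 5−4 = 1  ← one
n=7: ⌊3269/520⌋−⌊2920/520⌋ = 6−5 = 1  ← one
n=8: ⌊3618/520⌋−⌊3269/520⌋ = 6−6 = 0
n=9: ⌊3967/520⌋−⌊3618/520⌋ = 7−6 = 1  ← one
n=10: ⌊4316/520⌋−⌊3967/520⌋ = 8−7 = 1  ← one
n=11: ⌊4665/520⌋−⌊4316/520⌋ = 8−8 = 0
n=12: ⌊5014/520⌋−⌊4665/520⌋ = 9−8 = 1  ← one
n=13: ⌊5363/520⌋−⌊5014/520⌋ = 10−9 = 1  ← one
positions of the first 10 ones: 0 1 3 4 6 7 9 10 12 13

0 1 3 4 6 7 9 10 12 13


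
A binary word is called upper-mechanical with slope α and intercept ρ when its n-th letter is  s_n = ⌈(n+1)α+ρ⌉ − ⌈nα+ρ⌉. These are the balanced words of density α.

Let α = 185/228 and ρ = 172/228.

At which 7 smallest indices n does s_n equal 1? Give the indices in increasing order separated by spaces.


n=0: ⌈357/228⌉−⌈172/228⌉ = 2−1 = 1  ← one
n=1: ⌈542/228⌉−⌈357/228⌉ = 3−2 = 1  ← one
n=2: ⌈727/228⌉−⌈542/228⌉ = 4−3 = 1  ← one
n=3: ⌈912/228⌉−⌈727/228⌉ = 4−4 = 0
n=4: ⌈1097/228⌉−⌈912/228⌉ = 5−4 = 1  ← one
n=5: ⌈1282/228⌉−⌈1097/228⌉ = 6−5 = 1  ← one
n=6: ⌈1467/228⌉−⌈1282/228⌉ = 7−6 = 1  ← one
n=7: ⌈1652/228⌉−⌈1467/228⌉ = 8−7 = 1  ← one
positions of the first 7 ones: 0 1 2 4 5 6 7

0 1 2 4 5 6 7


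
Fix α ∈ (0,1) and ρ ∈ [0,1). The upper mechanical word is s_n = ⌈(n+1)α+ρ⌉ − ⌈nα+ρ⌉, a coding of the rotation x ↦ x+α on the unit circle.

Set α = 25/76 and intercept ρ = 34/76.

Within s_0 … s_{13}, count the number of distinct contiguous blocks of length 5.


3

t_n = ⌈(n·25+34)/76⌉ for n = 0 … 14:
  n=0…9: ⌈34/76⌉=1 ⌈59/76⌉=1 ⌈84/76⌉=2 ⌈109/76⌉=2 ⌈134/76⌉=2 ⌈159/76⌉=3 ⌈184/76⌉=3 ⌈209/76⌉=3 ⌈234/76⌉=4 ⌈259/76⌉=4
  n=10…14: ⌈284/76⌉=4 ⌈309/76⌉=5 ⌈334/76⌉=5 ⌈359/76⌉=5 ⌈384/76⌉=6
s_n = t_(n+1) − t_n for n = 0 … 13 gives
prefix = 01001001001001
slide a length-5 window over [0..4] … [9..13] (10 windows); first occurrence of each distinct factor:
  [  0..  4] 01001
  [  1..  5] 10010
  [  2..  6] 00100
  (the other 7 windows repeat one of these)
distinct factors: {00100, 01001, 10010}
count = 3  (Sturmian bound for length 5 is 6)
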